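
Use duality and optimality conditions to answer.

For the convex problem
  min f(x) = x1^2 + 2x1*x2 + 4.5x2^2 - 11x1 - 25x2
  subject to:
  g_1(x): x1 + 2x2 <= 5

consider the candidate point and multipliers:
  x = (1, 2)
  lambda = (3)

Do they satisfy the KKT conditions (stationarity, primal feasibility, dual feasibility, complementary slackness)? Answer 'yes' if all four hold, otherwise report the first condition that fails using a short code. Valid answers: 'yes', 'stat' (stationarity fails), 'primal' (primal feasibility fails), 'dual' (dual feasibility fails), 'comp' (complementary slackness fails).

Gradient of f: grad f(x) = Q x + c = (-5, -5)
Constraint values g_i(x) = a_i^T x - b_i:
  g_1((1, 2)) = 0
Stationarity residual: grad f(x) + sum_i lambda_i a_i = (-2, 1)
  -> stationarity FAILS
Primal feasibility (all g_i <= 0): OK
Dual feasibility (all lambda_i >= 0): OK
Complementary slackness (lambda_i * g_i(x) = 0 for all i): OK

Verdict: the first failing condition is stationarity -> stat.

stat


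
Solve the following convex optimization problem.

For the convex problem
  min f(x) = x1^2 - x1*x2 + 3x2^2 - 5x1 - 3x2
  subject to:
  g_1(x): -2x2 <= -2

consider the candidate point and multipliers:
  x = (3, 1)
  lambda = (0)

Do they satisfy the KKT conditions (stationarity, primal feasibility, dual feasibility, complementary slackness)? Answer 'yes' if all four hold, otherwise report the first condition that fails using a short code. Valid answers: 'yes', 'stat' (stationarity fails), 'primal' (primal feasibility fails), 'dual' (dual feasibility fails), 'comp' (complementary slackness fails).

Gradient of f: grad f(x) = Q x + c = (0, 0)
Constraint values g_i(x) = a_i^T x - b_i:
  g_1((3, 1)) = 0
Stationarity residual: grad f(x) + sum_i lambda_i a_i = (0, 0)
  -> stationarity OK
Primal feasibility (all g_i <= 0): OK
Dual feasibility (all lambda_i >= 0): OK
Complementary slackness (lambda_i * g_i(x) = 0 for all i): OK

Verdict: yes, KKT holds.

yes


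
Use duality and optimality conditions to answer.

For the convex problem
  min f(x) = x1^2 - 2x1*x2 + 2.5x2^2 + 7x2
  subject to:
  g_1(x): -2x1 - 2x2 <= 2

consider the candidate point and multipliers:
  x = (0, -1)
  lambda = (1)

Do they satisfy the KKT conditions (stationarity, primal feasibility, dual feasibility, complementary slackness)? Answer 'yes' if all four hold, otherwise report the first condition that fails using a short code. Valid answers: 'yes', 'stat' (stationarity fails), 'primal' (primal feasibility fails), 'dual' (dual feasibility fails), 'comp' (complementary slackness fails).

Gradient of f: grad f(x) = Q x + c = (2, 2)
Constraint values g_i(x) = a_i^T x - b_i:
  g_1((0, -1)) = 0
Stationarity residual: grad f(x) + sum_i lambda_i a_i = (0, 0)
  -> stationarity OK
Primal feasibility (all g_i <= 0): OK
Dual feasibility (all lambda_i >= 0): OK
Complementary slackness (lambda_i * g_i(x) = 0 for all i): OK

Verdict: yes, KKT holds.

yes


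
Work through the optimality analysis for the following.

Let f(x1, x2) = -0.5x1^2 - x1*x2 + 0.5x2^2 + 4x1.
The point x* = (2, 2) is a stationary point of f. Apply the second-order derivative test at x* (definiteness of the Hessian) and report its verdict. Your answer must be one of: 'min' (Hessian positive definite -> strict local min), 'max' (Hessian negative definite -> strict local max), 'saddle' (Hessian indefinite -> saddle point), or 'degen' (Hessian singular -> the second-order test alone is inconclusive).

Compute the Hessian H = grad^2 f:
  H = [[-1, -1], [-1, 1]]
Verify stationarity: grad f(x*) = H x* + g = (0, 0).
Eigenvalues of H: -1.4142, 1.4142.
Eigenvalues have mixed signs, so H is indefinite -> x* is a saddle point.

saddle


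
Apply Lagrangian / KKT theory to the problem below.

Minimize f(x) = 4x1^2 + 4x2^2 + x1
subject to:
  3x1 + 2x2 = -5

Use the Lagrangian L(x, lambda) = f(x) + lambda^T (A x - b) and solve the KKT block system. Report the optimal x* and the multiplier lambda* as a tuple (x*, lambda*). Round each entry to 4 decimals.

Form the Lagrangian:
  L(x, lambda) = (1/2) x^T Q x + c^T x + lambda^T (A x - b)
Stationarity (grad_x L = 0): Q x + c + A^T lambda = 0.
Primal feasibility: A x = b.

This gives the KKT block system:
  [ Q   A^T ] [ x     ]   [-c ]
  [ A    0  ] [ lambda ] = [ b ]

Solving the linear system:
  x*      = (-1.1923, -0.7115)
  lambda* = (2.8462)
  f(x*)   = 6.5192

x* = (-1.1923, -0.7115), lambda* = (2.8462)


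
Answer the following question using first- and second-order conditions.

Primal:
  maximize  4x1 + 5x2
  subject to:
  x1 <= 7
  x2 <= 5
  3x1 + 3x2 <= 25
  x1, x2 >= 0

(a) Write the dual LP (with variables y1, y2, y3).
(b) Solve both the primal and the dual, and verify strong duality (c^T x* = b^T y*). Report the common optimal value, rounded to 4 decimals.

The standard primal-dual pair for 'max c^T x s.t. A x <= b, x >= 0' is:
  Dual:  min b^T y  s.t.  A^T y >= c,  y >= 0.

So the dual LP is:
  minimize  7y1 + 5y2 + 25y3
  subject to:
    y1 + 3y3 >= 4
    y2 + 3y3 >= 5
    y1, y2, y3 >= 0

Solving the primal: x* = (3.3333, 5).
  primal value c^T x* = 38.3333.
Solving the dual: y* = (0, 1, 1.3333).
  dual value b^T y* = 38.3333.
Strong duality: c^T x* = b^T y*. Confirmed.

38.3333


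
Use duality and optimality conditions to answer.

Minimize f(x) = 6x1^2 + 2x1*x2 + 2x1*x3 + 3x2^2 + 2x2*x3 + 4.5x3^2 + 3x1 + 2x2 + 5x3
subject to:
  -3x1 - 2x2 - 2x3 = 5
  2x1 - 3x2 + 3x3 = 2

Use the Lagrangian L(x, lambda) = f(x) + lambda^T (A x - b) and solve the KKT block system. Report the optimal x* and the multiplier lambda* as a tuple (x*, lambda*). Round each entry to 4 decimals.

Form the Lagrangian:
  L(x, lambda) = (1/2) x^T Q x + c^T x + lambda^T (A x - b)
Stationarity (grad_x L = 0): Q x + c + A^T lambda = 0.
Primal feasibility: A x = b.

This gives the KKT block system:
  [ Q   A^T ] [ x     ]   [-c ]
  [ A    0  ] [ lambda ] = [ b ]

Solving the linear system:
  x*      = (-0.4555, -1.3936, -0.4233)
  lambda* = (-2.6565, -0.9352)
  f(x*)   = 4.4417

x* = (-0.4555, -1.3936, -0.4233), lambda* = (-2.6565, -0.9352)


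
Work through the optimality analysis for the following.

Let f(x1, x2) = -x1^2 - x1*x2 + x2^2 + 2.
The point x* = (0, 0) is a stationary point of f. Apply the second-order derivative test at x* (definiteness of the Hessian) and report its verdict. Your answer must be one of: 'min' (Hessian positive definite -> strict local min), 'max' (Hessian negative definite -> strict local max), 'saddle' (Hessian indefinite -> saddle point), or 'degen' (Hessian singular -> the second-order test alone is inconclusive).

Compute the Hessian H = grad^2 f:
  H = [[-2, -1], [-1, 2]]
Verify stationarity: grad f(x*) = H x* + g = (0, 0).
Eigenvalues of H: -2.2361, 2.2361.
Eigenvalues have mixed signs, so H is indefinite -> x* is a saddle point.

saddle


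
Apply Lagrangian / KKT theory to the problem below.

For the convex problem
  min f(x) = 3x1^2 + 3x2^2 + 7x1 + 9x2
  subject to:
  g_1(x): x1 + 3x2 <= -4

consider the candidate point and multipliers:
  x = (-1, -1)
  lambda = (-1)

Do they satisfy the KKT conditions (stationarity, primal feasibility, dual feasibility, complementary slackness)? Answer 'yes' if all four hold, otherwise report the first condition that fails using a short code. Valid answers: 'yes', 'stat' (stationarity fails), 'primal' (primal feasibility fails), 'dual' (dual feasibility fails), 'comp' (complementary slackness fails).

Gradient of f: grad f(x) = Q x + c = (1, 3)
Constraint values g_i(x) = a_i^T x - b_i:
  g_1((-1, -1)) = 0
Stationarity residual: grad f(x) + sum_i lambda_i a_i = (0, 0)
  -> stationarity OK
Primal feasibility (all g_i <= 0): OK
Dual feasibility (all lambda_i >= 0): FAILS
Complementary slackness (lambda_i * g_i(x) = 0 for all i): OK

Verdict: the first failing condition is dual_feasibility -> dual.

dual


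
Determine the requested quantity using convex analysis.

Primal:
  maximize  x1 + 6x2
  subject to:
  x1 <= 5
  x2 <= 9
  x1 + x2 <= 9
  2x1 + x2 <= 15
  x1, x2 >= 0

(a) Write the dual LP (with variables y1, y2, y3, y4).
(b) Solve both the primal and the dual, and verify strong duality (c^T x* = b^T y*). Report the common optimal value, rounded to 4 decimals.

The standard primal-dual pair for 'max c^T x s.t. A x <= b, x >= 0' is:
  Dual:  min b^T y  s.t.  A^T y >= c,  y >= 0.

So the dual LP is:
  minimize  5y1 + 9y2 + 9y3 + 15y4
  subject to:
    y1 + y3 + 2y4 >= 1
    y2 + y3 + y4 >= 6
    y1, y2, y3, y4 >= 0

Solving the primal: x* = (0, 9).
  primal value c^T x* = 54.
Solving the dual: y* = (0, 5, 1, 0).
  dual value b^T y* = 54.
Strong duality: c^T x* = b^T y*. Confirmed.

54


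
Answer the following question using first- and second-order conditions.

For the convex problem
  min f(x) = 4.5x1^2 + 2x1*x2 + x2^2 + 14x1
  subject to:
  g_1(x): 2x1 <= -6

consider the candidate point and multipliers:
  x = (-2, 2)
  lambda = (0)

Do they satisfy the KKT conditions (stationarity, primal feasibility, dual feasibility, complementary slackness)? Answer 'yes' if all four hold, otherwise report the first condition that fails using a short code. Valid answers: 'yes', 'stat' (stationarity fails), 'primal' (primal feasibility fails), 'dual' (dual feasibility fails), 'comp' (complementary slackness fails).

Gradient of f: grad f(x) = Q x + c = (0, 0)
Constraint values g_i(x) = a_i^T x - b_i:
  g_1((-2, 2)) = 2
Stationarity residual: grad f(x) + sum_i lambda_i a_i = (0, 0)
  -> stationarity OK
Primal feasibility (all g_i <= 0): FAILS
Dual feasibility (all lambda_i >= 0): OK
Complementary slackness (lambda_i * g_i(x) = 0 for all i): OK

Verdict: the first failing condition is primal_feasibility -> primal.

primal


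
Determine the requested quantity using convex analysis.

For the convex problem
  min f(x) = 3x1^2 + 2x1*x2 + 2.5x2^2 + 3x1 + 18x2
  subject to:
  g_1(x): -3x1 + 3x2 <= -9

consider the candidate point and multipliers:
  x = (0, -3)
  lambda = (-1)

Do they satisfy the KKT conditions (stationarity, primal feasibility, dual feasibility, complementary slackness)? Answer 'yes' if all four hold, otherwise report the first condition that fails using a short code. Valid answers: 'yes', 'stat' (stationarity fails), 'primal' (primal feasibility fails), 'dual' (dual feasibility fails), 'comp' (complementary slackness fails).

Gradient of f: grad f(x) = Q x + c = (-3, 3)
Constraint values g_i(x) = a_i^T x - b_i:
  g_1((0, -3)) = 0
Stationarity residual: grad f(x) + sum_i lambda_i a_i = (0, 0)
  -> stationarity OK
Primal feasibility (all g_i <= 0): OK
Dual feasibility (all lambda_i >= 0): FAILS
Complementary slackness (lambda_i * g_i(x) = 0 for all i): OK

Verdict: the first failing condition is dual_feasibility -> dual.

dual


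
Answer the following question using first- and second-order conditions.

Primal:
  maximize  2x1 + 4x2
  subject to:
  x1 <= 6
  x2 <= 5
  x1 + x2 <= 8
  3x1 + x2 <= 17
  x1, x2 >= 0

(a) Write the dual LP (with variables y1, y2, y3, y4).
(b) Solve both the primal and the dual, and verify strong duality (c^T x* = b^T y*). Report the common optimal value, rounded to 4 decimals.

The standard primal-dual pair for 'max c^T x s.t. A x <= b, x >= 0' is:
  Dual:  min b^T y  s.t.  A^T y >= c,  y >= 0.

So the dual LP is:
  minimize  6y1 + 5y2 + 8y3 + 17y4
  subject to:
    y1 + y3 + 3y4 >= 2
    y2 + y3 + y4 >= 4
    y1, y2, y3, y4 >= 0

Solving the primal: x* = (3, 5).
  primal value c^T x* = 26.
Solving the dual: y* = (0, 2, 2, 0).
  dual value b^T y* = 26.
Strong duality: c^T x* = b^T y*. Confirmed.

26


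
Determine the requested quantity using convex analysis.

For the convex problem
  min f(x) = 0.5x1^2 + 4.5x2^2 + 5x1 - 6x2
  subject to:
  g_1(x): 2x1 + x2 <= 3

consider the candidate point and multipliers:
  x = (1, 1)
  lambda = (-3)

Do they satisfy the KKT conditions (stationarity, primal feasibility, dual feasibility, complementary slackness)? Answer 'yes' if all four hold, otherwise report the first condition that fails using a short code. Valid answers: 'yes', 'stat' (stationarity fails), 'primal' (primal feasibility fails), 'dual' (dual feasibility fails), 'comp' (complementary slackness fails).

Gradient of f: grad f(x) = Q x + c = (6, 3)
Constraint values g_i(x) = a_i^T x - b_i:
  g_1((1, 1)) = 0
Stationarity residual: grad f(x) + sum_i lambda_i a_i = (0, 0)
  -> stationarity OK
Primal feasibility (all g_i <= 0): OK
Dual feasibility (all lambda_i >= 0): FAILS
Complementary slackness (lambda_i * g_i(x) = 0 for all i): OK

Verdict: the first failing condition is dual_feasibility -> dual.

dual


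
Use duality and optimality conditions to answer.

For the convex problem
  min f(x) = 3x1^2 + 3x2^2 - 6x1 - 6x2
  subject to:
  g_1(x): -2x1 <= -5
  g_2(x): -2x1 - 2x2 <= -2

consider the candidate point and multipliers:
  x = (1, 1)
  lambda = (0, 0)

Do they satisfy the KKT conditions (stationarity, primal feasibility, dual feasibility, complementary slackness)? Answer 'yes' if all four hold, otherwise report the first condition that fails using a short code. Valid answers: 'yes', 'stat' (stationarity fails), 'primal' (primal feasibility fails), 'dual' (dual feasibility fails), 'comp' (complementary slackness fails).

Gradient of f: grad f(x) = Q x + c = (0, 0)
Constraint values g_i(x) = a_i^T x - b_i:
  g_1((1, 1)) = 3
  g_2((1, 1)) = -2
Stationarity residual: grad f(x) + sum_i lambda_i a_i = (0, 0)
  -> stationarity OK
Primal feasibility (all g_i <= 0): FAILS
Dual feasibility (all lambda_i >= 0): OK
Complementary slackness (lambda_i * g_i(x) = 0 for all i): OK

Verdict: the first failing condition is primal_feasibility -> primal.

primal


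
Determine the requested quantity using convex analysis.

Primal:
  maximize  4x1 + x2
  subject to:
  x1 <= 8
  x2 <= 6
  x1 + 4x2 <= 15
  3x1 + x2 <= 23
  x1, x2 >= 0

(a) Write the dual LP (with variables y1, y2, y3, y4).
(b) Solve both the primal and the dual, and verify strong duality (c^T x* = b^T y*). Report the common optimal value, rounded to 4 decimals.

The standard primal-dual pair for 'max c^T x s.t. A x <= b, x >= 0' is:
  Dual:  min b^T y  s.t.  A^T y >= c,  y >= 0.

So the dual LP is:
  minimize  8y1 + 6y2 + 15y3 + 23y4
  subject to:
    y1 + y3 + 3y4 >= 4
    y2 + 4y3 + y4 >= 1
    y1, y2, y3, y4 >= 0

Solving the primal: x* = (7.6667, 0).
  primal value c^T x* = 30.6667.
Solving the dual: y* = (0, 0, 0, 1.3333).
  dual value b^T y* = 30.6667.
Strong duality: c^T x* = b^T y*. Confirmed.

30.6667


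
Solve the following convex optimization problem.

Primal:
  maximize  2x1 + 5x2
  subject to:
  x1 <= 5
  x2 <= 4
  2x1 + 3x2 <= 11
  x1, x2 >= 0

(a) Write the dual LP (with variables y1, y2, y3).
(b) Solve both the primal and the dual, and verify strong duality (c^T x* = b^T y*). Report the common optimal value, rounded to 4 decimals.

The standard primal-dual pair for 'max c^T x s.t. A x <= b, x >= 0' is:
  Dual:  min b^T y  s.t.  A^T y >= c,  y >= 0.

So the dual LP is:
  minimize  5y1 + 4y2 + 11y3
  subject to:
    y1 + 2y3 >= 2
    y2 + 3y3 >= 5
    y1, y2, y3 >= 0

Solving the primal: x* = (0, 3.6667).
  primal value c^T x* = 18.3333.
Solving the dual: y* = (0, 0, 1.6667).
  dual value b^T y* = 18.3333.
Strong duality: c^T x* = b^T y*. Confirmed.

18.3333


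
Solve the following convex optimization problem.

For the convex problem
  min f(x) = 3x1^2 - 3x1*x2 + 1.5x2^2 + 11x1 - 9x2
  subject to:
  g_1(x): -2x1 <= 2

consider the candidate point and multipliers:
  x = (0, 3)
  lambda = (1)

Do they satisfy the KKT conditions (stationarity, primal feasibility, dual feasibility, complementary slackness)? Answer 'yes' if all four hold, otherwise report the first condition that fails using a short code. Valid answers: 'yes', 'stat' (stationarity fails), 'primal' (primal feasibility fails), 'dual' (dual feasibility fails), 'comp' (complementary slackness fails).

Gradient of f: grad f(x) = Q x + c = (2, 0)
Constraint values g_i(x) = a_i^T x - b_i:
  g_1((0, 3)) = -2
Stationarity residual: grad f(x) + sum_i lambda_i a_i = (0, 0)
  -> stationarity OK
Primal feasibility (all g_i <= 0): OK
Dual feasibility (all lambda_i >= 0): OK
Complementary slackness (lambda_i * g_i(x) = 0 for all i): FAILS

Verdict: the first failing condition is complementary_slackness -> comp.

comp


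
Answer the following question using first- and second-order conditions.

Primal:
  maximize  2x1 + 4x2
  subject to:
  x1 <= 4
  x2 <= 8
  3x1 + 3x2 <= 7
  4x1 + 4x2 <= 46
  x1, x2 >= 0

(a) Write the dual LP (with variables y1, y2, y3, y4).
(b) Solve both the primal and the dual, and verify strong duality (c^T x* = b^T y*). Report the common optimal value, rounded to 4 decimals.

The standard primal-dual pair for 'max c^T x s.t. A x <= b, x >= 0' is:
  Dual:  min b^T y  s.t.  A^T y >= c,  y >= 0.

So the dual LP is:
  minimize  4y1 + 8y2 + 7y3 + 46y4
  subject to:
    y1 + 3y3 + 4y4 >= 2
    y2 + 3y3 + 4y4 >= 4
    y1, y2, y3, y4 >= 0

Solving the primal: x* = (0, 2.3333).
  primal value c^T x* = 9.3333.
Solving the dual: y* = (0, 0, 1.3333, 0).
  dual value b^T y* = 9.3333.
Strong duality: c^T x* = b^T y*. Confirmed.

9.3333


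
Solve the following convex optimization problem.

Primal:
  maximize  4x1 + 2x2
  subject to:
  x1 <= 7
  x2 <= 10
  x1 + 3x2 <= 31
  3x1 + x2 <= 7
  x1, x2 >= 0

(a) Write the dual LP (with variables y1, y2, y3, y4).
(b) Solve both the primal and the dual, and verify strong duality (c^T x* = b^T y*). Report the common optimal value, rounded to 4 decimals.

The standard primal-dual pair for 'max c^T x s.t. A x <= b, x >= 0' is:
  Dual:  min b^T y  s.t.  A^T y >= c,  y >= 0.

So the dual LP is:
  minimize  7y1 + 10y2 + 31y3 + 7y4
  subject to:
    y1 + y3 + 3y4 >= 4
    y2 + 3y3 + y4 >= 2
    y1, y2, y3, y4 >= 0

Solving the primal: x* = (0, 7).
  primal value c^T x* = 14.
Solving the dual: y* = (0, 0, 0, 2).
  dual value b^T y* = 14.
Strong duality: c^T x* = b^T y*. Confirmed.

14


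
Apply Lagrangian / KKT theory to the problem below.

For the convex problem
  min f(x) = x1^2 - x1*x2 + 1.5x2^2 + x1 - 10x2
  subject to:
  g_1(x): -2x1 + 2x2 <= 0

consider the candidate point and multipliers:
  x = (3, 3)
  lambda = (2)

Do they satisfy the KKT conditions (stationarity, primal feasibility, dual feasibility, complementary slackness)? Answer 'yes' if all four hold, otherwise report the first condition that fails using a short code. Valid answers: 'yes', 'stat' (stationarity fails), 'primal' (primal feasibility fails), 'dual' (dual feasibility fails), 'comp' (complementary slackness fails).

Gradient of f: grad f(x) = Q x + c = (4, -4)
Constraint values g_i(x) = a_i^T x - b_i:
  g_1((3, 3)) = 0
Stationarity residual: grad f(x) + sum_i lambda_i a_i = (0, 0)
  -> stationarity OK
Primal feasibility (all g_i <= 0): OK
Dual feasibility (all lambda_i >= 0): OK
Complementary slackness (lambda_i * g_i(x) = 0 for all i): OK

Verdict: yes, KKT holds.

yes


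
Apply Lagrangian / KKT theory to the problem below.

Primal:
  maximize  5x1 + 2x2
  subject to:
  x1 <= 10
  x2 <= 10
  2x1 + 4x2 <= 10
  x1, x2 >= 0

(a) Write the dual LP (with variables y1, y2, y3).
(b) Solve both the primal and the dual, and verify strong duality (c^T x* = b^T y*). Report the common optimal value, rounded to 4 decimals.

The standard primal-dual pair for 'max c^T x s.t. A x <= b, x >= 0' is:
  Dual:  min b^T y  s.t.  A^T y >= c,  y >= 0.

So the dual LP is:
  minimize  10y1 + 10y2 + 10y3
  subject to:
    y1 + 2y3 >= 5
    y2 + 4y3 >= 2
    y1, y2, y3 >= 0

Solving the primal: x* = (5, 0).
  primal value c^T x* = 25.
Solving the dual: y* = (0, 0, 2.5).
  dual value b^T y* = 25.
Strong duality: c^T x* = b^T y*. Confirmed.

25


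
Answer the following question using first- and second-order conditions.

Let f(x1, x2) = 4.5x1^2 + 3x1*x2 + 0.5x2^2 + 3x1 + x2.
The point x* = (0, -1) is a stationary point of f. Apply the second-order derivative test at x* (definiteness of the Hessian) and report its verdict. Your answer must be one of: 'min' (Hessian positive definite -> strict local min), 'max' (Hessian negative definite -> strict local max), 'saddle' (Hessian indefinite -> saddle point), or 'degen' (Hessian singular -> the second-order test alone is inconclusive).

Compute the Hessian H = grad^2 f:
  H = [[9, 3], [3, 1]]
Verify stationarity: grad f(x*) = H x* + g = (0, 0).
Eigenvalues of H: 0, 10.
H has a zero eigenvalue (singular; positive semidefinite but not definite), so H is neither positive definite, negative definite, nor indefinite. The second-order test alone is inconclusive -> degen.
(Indeed, f is constant along the null direction of H through x*, so x* is not a strict local extremum.)

degen


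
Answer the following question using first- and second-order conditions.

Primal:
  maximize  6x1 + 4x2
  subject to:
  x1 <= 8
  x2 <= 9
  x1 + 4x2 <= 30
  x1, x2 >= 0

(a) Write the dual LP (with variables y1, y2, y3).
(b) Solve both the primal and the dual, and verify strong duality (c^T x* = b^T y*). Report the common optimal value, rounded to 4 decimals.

The standard primal-dual pair for 'max c^T x s.t. A x <= b, x >= 0' is:
  Dual:  min b^T y  s.t.  A^T y >= c,  y >= 0.

So the dual LP is:
  minimize  8y1 + 9y2 + 30y3
  subject to:
    y1 + y3 >= 6
    y2 + 4y3 >= 4
    y1, y2, y3 >= 0

Solving the primal: x* = (8, 5.5).
  primal value c^T x* = 70.
Solving the dual: y* = (5, 0, 1).
  dual value b^T y* = 70.
Strong duality: c^T x* = b^T y*. Confirmed.

70


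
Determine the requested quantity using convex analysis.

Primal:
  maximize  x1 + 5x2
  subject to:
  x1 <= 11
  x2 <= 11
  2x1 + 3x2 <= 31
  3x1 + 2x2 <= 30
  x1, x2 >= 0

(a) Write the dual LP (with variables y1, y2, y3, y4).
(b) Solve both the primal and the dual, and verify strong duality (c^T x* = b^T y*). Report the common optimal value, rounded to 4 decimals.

The standard primal-dual pair for 'max c^T x s.t. A x <= b, x >= 0' is:
  Dual:  min b^T y  s.t.  A^T y >= c,  y >= 0.

So the dual LP is:
  minimize  11y1 + 11y2 + 31y3 + 30y4
  subject to:
    y1 + 2y3 + 3y4 >= 1
    y2 + 3y3 + 2y4 >= 5
    y1, y2, y3, y4 >= 0

Solving the primal: x* = (0, 10.3333).
  primal value c^T x* = 51.6667.
Solving the dual: y* = (0, 0, 1.6667, 0).
  dual value b^T y* = 51.6667.
Strong duality: c^T x* = b^T y*. Confirmed.

51.6667


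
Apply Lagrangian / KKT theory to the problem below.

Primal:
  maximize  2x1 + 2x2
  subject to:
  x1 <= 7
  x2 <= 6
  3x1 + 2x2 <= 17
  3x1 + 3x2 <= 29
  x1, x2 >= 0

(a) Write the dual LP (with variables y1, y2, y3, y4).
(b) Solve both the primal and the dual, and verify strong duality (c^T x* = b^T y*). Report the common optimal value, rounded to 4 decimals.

The standard primal-dual pair for 'max c^T x s.t. A x <= b, x >= 0' is:
  Dual:  min b^T y  s.t.  A^T y >= c,  y >= 0.

So the dual LP is:
  minimize  7y1 + 6y2 + 17y3 + 29y4
  subject to:
    y1 + 3y3 + 3y4 >= 2
    y2 + 2y3 + 3y4 >= 2
    y1, y2, y3, y4 >= 0

Solving the primal: x* = (1.6667, 6).
  primal value c^T x* = 15.3333.
Solving the dual: y* = (0, 0.6667, 0.6667, 0).
  dual value b^T y* = 15.3333.
Strong duality: c^T x* = b^T y*. Confirmed.

15.3333


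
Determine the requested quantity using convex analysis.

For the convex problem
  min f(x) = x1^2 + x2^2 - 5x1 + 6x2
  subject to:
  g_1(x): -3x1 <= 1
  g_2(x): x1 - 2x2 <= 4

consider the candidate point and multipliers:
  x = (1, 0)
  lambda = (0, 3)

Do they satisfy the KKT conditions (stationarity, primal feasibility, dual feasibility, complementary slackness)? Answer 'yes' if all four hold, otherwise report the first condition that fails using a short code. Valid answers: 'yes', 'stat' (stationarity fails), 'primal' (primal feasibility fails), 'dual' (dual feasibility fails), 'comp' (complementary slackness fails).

Gradient of f: grad f(x) = Q x + c = (-3, 6)
Constraint values g_i(x) = a_i^T x - b_i:
  g_1((1, 0)) = -4
  g_2((1, 0)) = -3
Stationarity residual: grad f(x) + sum_i lambda_i a_i = (0, 0)
  -> stationarity OK
Primal feasibility (all g_i <= 0): OK
Dual feasibility (all lambda_i >= 0): OK
Complementary slackness (lambda_i * g_i(x) = 0 for all i): FAILS

Verdict: the first failing condition is complementary_slackness -> comp.

comp


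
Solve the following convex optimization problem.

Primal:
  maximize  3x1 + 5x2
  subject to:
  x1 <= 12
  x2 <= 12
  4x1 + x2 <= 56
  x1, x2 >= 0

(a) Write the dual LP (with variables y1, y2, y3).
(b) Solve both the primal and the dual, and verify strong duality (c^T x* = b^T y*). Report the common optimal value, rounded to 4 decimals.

The standard primal-dual pair for 'max c^T x s.t. A x <= b, x >= 0' is:
  Dual:  min b^T y  s.t.  A^T y >= c,  y >= 0.

So the dual LP is:
  minimize  12y1 + 12y2 + 56y3
  subject to:
    y1 + 4y3 >= 3
    y2 + y3 >= 5
    y1, y2, y3 >= 0

Solving the primal: x* = (11, 12).
  primal value c^T x* = 93.
Solving the dual: y* = (0, 4.25, 0.75).
  dual value b^T y* = 93.
Strong duality: c^T x* = b^T y*. Confirmed.

93


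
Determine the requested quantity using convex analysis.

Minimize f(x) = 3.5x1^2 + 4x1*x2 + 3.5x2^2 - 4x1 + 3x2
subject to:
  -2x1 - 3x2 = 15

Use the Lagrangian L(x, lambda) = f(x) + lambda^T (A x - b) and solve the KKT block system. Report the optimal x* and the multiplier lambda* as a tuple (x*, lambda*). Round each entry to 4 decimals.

Form the Lagrangian:
  L(x, lambda) = (1/2) x^T Q x + c^T x + lambda^T (A x - b)
Stationarity (grad_x L = 0): Q x + c + A^T lambda = 0.
Primal feasibility: A x = b.

This gives the KKT block system:
  [ Q   A^T ] [ x     ]   [-c ]
  [ A    0  ] [ lambda ] = [ b ]

Solving the linear system:
  x*      = (0.5581, -5.3721)
  lambda* = (-10.7907)
  f(x*)   = 71.7558

x* = (0.5581, -5.3721), lambda* = (-10.7907)


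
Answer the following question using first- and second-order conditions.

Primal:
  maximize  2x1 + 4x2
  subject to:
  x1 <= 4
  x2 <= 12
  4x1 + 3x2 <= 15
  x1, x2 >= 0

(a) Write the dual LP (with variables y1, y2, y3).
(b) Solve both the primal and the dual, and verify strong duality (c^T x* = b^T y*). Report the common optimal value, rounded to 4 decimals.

The standard primal-dual pair for 'max c^T x s.t. A x <= b, x >= 0' is:
  Dual:  min b^T y  s.t.  A^T y >= c,  y >= 0.

So the dual LP is:
  minimize  4y1 + 12y2 + 15y3
  subject to:
    y1 + 4y3 >= 2
    y2 + 3y3 >= 4
    y1, y2, y3 >= 0

Solving the primal: x* = (0, 5).
  primal value c^T x* = 20.
Solving the dual: y* = (0, 0, 1.3333).
  dual value b^T y* = 20.
Strong duality: c^T x* = b^T y*. Confirmed.

20


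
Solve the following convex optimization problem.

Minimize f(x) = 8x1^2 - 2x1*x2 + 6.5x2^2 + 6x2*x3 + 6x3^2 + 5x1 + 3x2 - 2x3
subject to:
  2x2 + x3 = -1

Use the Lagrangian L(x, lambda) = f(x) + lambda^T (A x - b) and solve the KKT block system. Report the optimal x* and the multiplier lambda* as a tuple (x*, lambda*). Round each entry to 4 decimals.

Form the Lagrangian:
  L(x, lambda) = (1/2) x^T Q x + c^T x + lambda^T (A x - b)
Stationarity (grad_x L = 0): Q x + c + A^T lambda = 0.
Primal feasibility: A x = b.

This gives the KKT block system:
  [ Q   A^T ] [ x     ]   [-c ]
  [ A    0  ] [ lambda ] = [ b ]

Solving the linear system:
  x*      = (-0.3997, -0.6973, 0.3946)
  lambda* = (1.449)
  f(x*)   = -1.7151

x* = (-0.3997, -0.6973, 0.3946), lambda* = (1.449)


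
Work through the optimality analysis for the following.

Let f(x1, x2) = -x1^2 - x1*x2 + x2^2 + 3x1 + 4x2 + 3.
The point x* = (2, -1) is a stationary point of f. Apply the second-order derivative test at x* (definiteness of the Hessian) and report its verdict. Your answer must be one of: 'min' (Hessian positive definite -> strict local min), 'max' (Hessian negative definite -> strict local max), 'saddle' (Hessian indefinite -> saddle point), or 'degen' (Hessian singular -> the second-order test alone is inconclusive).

Compute the Hessian H = grad^2 f:
  H = [[-2, -1], [-1, 2]]
Verify stationarity: grad f(x*) = H x* + g = (0, 0).
Eigenvalues of H: -2.2361, 2.2361.
Eigenvalues have mixed signs, so H is indefinite -> x* is a saddle point.

saddle


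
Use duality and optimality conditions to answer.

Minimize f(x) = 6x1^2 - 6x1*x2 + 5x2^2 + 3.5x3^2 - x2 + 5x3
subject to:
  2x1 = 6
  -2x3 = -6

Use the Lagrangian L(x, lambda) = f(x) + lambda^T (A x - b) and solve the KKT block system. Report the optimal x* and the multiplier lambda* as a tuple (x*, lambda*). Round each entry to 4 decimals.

Form the Lagrangian:
  L(x, lambda) = (1/2) x^T Q x + c^T x + lambda^T (A x - b)
Stationarity (grad_x L = 0): Q x + c + A^T lambda = 0.
Primal feasibility: A x = b.

This gives the KKT block system:
  [ Q   A^T ] [ x     ]   [-c ]
  [ A    0  ] [ lambda ] = [ b ]

Solving the linear system:
  x*      = (3, 1.9, 3)
  lambda* = (-12.3, 13)
  f(x*)   = 82.45

x* = (3, 1.9, 3), lambda* = (-12.3, 13)


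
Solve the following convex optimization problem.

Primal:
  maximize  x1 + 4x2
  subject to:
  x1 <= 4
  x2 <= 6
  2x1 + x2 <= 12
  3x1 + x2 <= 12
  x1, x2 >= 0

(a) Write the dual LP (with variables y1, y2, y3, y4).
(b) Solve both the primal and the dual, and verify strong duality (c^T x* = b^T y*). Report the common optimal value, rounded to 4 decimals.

The standard primal-dual pair for 'max c^T x s.t. A x <= b, x >= 0' is:
  Dual:  min b^T y  s.t.  A^T y >= c,  y >= 0.

So the dual LP is:
  minimize  4y1 + 6y2 + 12y3 + 12y4
  subject to:
    y1 + 2y3 + 3y4 >= 1
    y2 + y3 + y4 >= 4
    y1, y2, y3, y4 >= 0

Solving the primal: x* = (2, 6).
  primal value c^T x* = 26.
Solving the dual: y* = (0, 3.6667, 0, 0.3333).
  dual value b^T y* = 26.
Strong duality: c^T x* = b^T y*. Confirmed.

26


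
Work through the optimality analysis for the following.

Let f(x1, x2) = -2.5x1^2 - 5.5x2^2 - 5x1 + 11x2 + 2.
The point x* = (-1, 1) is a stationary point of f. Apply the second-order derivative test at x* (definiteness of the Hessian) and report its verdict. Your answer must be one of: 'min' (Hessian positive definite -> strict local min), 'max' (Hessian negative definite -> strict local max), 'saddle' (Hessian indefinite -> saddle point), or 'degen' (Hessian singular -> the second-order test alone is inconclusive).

Compute the Hessian H = grad^2 f:
  H = [[-5, 0], [0, -11]]
Verify stationarity: grad f(x*) = H x* + g = (0, 0).
Eigenvalues of H: -11, -5.
Both eigenvalues < 0, so H is negative definite -> x* is a strict local max.

max


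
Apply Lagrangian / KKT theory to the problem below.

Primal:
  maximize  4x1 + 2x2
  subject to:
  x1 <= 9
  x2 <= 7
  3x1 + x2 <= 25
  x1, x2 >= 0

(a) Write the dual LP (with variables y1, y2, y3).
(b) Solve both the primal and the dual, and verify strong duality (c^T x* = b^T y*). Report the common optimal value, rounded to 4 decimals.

The standard primal-dual pair for 'max c^T x s.t. A x <= b, x >= 0' is:
  Dual:  min b^T y  s.t.  A^T y >= c,  y >= 0.

So the dual LP is:
  minimize  9y1 + 7y2 + 25y3
  subject to:
    y1 + 3y3 >= 4
    y2 + y3 >= 2
    y1, y2, y3 >= 0

Solving the primal: x* = (6, 7).
  primal value c^T x* = 38.
Solving the dual: y* = (0, 0.6667, 1.3333).
  dual value b^T y* = 38.
Strong duality: c^T x* = b^T y*. Confirmed.

38


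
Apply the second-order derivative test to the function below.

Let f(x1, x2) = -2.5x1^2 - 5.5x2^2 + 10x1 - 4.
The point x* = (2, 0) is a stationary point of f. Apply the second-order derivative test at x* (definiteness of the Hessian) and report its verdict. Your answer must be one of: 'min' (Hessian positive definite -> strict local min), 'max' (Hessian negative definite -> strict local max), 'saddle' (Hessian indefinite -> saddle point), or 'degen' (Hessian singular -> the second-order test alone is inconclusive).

Compute the Hessian H = grad^2 f:
  H = [[-5, 0], [0, -11]]
Verify stationarity: grad f(x*) = H x* + g = (0, 0).
Eigenvalues of H: -11, -5.
Both eigenvalues < 0, so H is negative definite -> x* is a strict local max.

max


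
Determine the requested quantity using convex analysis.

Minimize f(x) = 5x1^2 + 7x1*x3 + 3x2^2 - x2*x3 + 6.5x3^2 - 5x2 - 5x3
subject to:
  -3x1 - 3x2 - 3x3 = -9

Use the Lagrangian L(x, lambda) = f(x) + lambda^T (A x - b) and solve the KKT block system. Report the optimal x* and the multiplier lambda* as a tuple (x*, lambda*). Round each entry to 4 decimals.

Form the Lagrangian:
  L(x, lambda) = (1/2) x^T Q x + c^T x + lambda^T (A x - b)
Stationarity (grad_x L = 0): Q x + c + A^T lambda = 0.
Primal feasibility: A x = b.

This gives the KKT block system:
  [ Q   A^T ] [ x     ]   [-c ]
  [ A    0  ] [ lambda ] = [ b ]

Solving the linear system:
  x*      = (-0.15, 2.05, 1.1)
  lambda* = (2.0667)
  f(x*)   = 1.425

x* = (-0.15, 2.05, 1.1), lambda* = (2.0667)


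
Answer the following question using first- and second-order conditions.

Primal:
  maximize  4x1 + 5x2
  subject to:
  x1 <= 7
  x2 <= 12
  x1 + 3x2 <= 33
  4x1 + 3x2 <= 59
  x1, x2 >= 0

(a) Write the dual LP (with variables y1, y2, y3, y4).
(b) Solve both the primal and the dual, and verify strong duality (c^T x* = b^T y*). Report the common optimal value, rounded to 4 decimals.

The standard primal-dual pair for 'max c^T x s.t. A x <= b, x >= 0' is:
  Dual:  min b^T y  s.t.  A^T y >= c,  y >= 0.

So the dual LP is:
  minimize  7y1 + 12y2 + 33y3 + 59y4
  subject to:
    y1 + y3 + 4y4 >= 4
    y2 + 3y3 + 3y4 >= 5
    y1, y2, y3, y4 >= 0

Solving the primal: x* = (7, 8.6667).
  primal value c^T x* = 71.3333.
Solving the dual: y* = (2.3333, 0, 1.6667, 0).
  dual value b^T y* = 71.3333.
Strong duality: c^T x* = b^T y*. Confirmed.

71.3333


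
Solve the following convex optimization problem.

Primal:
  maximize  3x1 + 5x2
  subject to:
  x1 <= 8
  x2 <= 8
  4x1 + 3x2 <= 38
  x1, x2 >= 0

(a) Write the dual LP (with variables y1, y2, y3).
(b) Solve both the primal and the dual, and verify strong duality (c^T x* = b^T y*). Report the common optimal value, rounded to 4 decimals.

The standard primal-dual pair for 'max c^T x s.t. A x <= b, x >= 0' is:
  Dual:  min b^T y  s.t.  A^T y >= c,  y >= 0.

So the dual LP is:
  minimize  8y1 + 8y2 + 38y3
  subject to:
    y1 + 4y3 >= 3
    y2 + 3y3 >= 5
    y1, y2, y3 >= 0

Solving the primal: x* = (3.5, 8).
  primal value c^T x* = 50.5.
Solving the dual: y* = (0, 2.75, 0.75).
  dual value b^T y* = 50.5.
Strong duality: c^T x* = b^T y*. Confirmed.

50.5


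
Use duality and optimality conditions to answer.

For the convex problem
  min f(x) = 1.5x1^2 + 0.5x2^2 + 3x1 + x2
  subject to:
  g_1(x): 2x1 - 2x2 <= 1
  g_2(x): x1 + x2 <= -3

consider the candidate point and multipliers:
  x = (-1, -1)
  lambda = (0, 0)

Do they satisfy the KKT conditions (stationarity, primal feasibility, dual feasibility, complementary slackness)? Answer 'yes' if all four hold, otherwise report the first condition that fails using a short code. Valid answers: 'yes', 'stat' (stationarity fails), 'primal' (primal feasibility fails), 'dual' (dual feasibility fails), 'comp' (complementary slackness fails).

Gradient of f: grad f(x) = Q x + c = (0, 0)
Constraint values g_i(x) = a_i^T x - b_i:
  g_1((-1, -1)) = -1
  g_2((-1, -1)) = 1
Stationarity residual: grad f(x) + sum_i lambda_i a_i = (0, 0)
  -> stationarity OK
Primal feasibility (all g_i <= 0): FAILS
Dual feasibility (all lambda_i >= 0): OK
Complementary slackness (lambda_i * g_i(x) = 0 for all i): OK

Verdict: the first failing condition is primal_feasibility -> primal.

primal


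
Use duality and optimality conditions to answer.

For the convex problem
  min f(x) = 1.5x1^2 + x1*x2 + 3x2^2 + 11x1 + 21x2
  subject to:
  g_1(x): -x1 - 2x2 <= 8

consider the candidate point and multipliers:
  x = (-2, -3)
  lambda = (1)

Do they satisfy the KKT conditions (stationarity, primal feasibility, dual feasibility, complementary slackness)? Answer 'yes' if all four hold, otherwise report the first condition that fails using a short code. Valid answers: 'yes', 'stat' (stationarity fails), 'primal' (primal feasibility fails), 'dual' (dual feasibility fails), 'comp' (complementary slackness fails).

Gradient of f: grad f(x) = Q x + c = (2, 1)
Constraint values g_i(x) = a_i^T x - b_i:
  g_1((-2, -3)) = 0
Stationarity residual: grad f(x) + sum_i lambda_i a_i = (1, -1)
  -> stationarity FAILS
Primal feasibility (all g_i <= 0): OK
Dual feasibility (all lambda_i >= 0): OK
Complementary slackness (lambda_i * g_i(x) = 0 for all i): OK

Verdict: the first failing condition is stationarity -> stat.

stat


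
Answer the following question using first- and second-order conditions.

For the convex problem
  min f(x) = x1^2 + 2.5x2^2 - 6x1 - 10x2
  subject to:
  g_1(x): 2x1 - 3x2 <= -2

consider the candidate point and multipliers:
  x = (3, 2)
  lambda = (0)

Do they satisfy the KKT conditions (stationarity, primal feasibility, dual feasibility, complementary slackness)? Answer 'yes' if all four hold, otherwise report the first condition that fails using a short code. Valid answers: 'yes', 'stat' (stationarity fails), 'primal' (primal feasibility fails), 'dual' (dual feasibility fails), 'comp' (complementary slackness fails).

Gradient of f: grad f(x) = Q x + c = (0, 0)
Constraint values g_i(x) = a_i^T x - b_i:
  g_1((3, 2)) = 2
Stationarity residual: grad f(x) + sum_i lambda_i a_i = (0, 0)
  -> stationarity OK
Primal feasibility (all g_i <= 0): FAILS
Dual feasibility (all lambda_i >= 0): OK
Complementary slackness (lambda_i * g_i(x) = 0 for all i): OK

Verdict: the first failing condition is primal_feasibility -> primal.

primal


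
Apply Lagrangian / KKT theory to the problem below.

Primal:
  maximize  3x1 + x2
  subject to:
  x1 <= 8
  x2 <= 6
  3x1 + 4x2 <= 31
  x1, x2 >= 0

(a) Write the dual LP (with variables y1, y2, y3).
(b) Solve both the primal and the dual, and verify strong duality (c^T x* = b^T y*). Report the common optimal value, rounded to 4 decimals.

The standard primal-dual pair for 'max c^T x s.t. A x <= b, x >= 0' is:
  Dual:  min b^T y  s.t.  A^T y >= c,  y >= 0.

So the dual LP is:
  minimize  8y1 + 6y2 + 31y3
  subject to:
    y1 + 3y3 >= 3
    y2 + 4y3 >= 1
    y1, y2, y3 >= 0

Solving the primal: x* = (8, 1.75).
  primal value c^T x* = 25.75.
Solving the dual: y* = (2.25, 0, 0.25).
  dual value b^T y* = 25.75.
Strong duality: c^T x* = b^T y*. Confirmed.

25.75


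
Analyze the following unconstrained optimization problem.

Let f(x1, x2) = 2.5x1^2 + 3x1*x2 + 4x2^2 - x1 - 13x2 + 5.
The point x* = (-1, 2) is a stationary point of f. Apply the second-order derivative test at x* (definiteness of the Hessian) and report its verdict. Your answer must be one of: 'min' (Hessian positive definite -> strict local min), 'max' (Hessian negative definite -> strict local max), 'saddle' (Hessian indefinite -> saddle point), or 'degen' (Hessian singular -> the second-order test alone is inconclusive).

Compute the Hessian H = grad^2 f:
  H = [[5, 3], [3, 8]]
Verify stationarity: grad f(x*) = H x* + g = (0, 0).
Eigenvalues of H: 3.1459, 9.8541.
Both eigenvalues > 0, so H is positive definite -> x* is a strict local min.

min


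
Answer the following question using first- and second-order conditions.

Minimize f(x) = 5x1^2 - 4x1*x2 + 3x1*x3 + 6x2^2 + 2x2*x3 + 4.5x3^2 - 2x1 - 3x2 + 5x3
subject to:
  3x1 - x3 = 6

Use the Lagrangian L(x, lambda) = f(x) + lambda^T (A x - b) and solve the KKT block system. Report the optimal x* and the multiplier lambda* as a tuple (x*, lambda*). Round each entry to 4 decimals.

Form the Lagrangian:
  L(x, lambda) = (1/2) x^T Q x + c^T x + lambda^T (A x - b)
Stationarity (grad_x L = 0): Q x + c + A^T lambda = 0.
Primal feasibility: A x = b.

This gives the KKT block system:
  [ Q   A^T ] [ x     ]   [-c ]
  [ A    0  ] [ lambda ] = [ b ]

Solving the linear system:
  x*      = (1.5138, 0.9977, -1.4586)
  lambda* = (-1.5905)
  f(x*)   = -1.8854

x* = (1.5138, 0.9977, -1.4586), lambda* = (-1.5905)


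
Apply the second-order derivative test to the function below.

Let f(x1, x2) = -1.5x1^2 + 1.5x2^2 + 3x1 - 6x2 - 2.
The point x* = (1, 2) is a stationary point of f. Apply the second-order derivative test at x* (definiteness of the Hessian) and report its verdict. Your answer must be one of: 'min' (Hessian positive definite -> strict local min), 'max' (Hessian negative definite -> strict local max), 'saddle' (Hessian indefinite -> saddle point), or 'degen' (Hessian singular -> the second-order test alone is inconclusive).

Compute the Hessian H = grad^2 f:
  H = [[-3, 0], [0, 3]]
Verify stationarity: grad f(x*) = H x* + g = (0, 0).
Eigenvalues of H: -3, 3.
Eigenvalues have mixed signs, so H is indefinite -> x* is a saddle point.

saddle
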